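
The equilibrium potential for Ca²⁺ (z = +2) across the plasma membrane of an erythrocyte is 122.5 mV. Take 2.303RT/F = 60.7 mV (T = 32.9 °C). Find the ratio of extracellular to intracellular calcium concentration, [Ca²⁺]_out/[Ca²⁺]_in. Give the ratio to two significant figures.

log₁₀([out]/[in]) = E·z/(60.7) = 122.5 × 2 / 60.7 = 4.0362
[out]/[in] = 10^(4.0362) = 1.087e+04

11000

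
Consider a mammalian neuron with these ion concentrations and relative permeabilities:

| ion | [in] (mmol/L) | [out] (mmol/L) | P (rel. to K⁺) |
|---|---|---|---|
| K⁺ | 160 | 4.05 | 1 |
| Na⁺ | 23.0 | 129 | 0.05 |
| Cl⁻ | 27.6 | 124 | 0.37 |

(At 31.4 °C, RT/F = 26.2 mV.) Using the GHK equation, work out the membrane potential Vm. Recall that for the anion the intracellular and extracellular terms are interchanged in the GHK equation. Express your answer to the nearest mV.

-60 mV

Vm = 26.2 · ln[(Σ P·[cation]ₒ + Σ P·[anion]ᵢ) / (Σ P·[cation]ᵢ + Σ P·[anion]ₒ)]
Numerator = 1×4.05 + 0.05×129 + 0.37×27.6 = 20.71
Denominator = 1×160 + 0.05×23.0 + 0.37×124 = 207
Vm = 26.2 · ln(0.10004) = 26.2 × (-2.3022) = -60.32 mV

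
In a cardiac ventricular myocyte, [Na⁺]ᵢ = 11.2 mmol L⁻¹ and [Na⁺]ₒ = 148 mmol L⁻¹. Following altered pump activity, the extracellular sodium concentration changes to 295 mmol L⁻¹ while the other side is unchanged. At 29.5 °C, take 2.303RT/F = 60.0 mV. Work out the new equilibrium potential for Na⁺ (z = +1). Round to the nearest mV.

85 mV

After the shift: [Na⁺]_out = 295, [Na⁺]_in = 11.2 mmol L⁻¹.
E_new = (60.0/1)·log₁₀(295/11.2) = 60.00 · (1.4206) = 85.24 mV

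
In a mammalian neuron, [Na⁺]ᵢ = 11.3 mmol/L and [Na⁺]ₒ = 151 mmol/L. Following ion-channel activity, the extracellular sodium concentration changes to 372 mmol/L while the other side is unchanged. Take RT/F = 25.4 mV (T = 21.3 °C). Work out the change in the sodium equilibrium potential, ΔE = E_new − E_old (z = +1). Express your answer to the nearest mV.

E_old = (25.4/1)·ln(151/11.3) = 65.85 mV
E_new = (25.4/1)·ln(372/11.3) = 88.75 mV
ΔE = 88.75 − (65.85) = 22.90 mV

23 mV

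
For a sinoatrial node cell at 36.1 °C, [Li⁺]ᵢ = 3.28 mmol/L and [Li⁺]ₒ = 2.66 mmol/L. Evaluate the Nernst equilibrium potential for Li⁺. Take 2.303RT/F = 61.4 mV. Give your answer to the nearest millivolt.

-6 mV

E = (61.4/z) · log₁₀([Li⁺]_out/[Li⁺]_in) with z = +1.
= (61.4/1) · log₁₀(2.66/3.28) = 61.40 · log₁₀(0.811)
= 61.40 · (-0.0910) = -5.59 mV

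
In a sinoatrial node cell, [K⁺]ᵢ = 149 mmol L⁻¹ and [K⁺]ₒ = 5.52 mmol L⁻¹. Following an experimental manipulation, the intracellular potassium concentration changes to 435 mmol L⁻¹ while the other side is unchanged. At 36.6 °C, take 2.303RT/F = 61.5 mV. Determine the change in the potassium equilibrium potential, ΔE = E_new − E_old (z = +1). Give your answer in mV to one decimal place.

E_old = (61.5/1)·log₁₀(5.52/149) = -88.02 mV
E_new = (61.5/1)·log₁₀(5.52/435) = -116.64 mV
ΔE = -116.64 − (-88.02) = -28.62 mV

-28.6 mV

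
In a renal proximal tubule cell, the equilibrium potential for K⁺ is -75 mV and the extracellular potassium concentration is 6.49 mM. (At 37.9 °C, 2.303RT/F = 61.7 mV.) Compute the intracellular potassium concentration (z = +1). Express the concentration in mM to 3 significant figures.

107 mM

Nernst: E = (61.7/1) · log₁₀([out]/[in]), so log₁₀([out]/[in]) = -75.0 × 1 / 61.7 = -1.2156.
[out]/[in] = 10^(-1.2156) = 0.06088.
[in] = 6.49 / 0.06088 = 106.6 mM.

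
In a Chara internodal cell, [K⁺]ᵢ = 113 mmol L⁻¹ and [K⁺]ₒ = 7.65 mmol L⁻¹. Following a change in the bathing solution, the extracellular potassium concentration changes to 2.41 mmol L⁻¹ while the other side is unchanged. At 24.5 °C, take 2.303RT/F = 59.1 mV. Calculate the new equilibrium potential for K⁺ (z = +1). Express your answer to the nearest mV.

After the shift: [K⁺]_out = 2.41, [K⁺]_in = 113 mmol L⁻¹.
E_new = (59.1/1)·log₁₀(2.41/113) = 59.10 · (-1.6711) = -98.76 mV

-99 mV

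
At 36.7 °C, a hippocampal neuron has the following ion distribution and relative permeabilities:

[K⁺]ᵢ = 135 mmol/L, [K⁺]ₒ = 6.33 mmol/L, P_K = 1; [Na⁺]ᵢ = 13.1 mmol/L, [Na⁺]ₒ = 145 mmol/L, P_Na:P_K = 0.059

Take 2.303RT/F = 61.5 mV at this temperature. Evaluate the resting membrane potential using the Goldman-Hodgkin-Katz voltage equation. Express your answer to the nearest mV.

Vm = 61.5 · log₁₀[(Σ P·[cation]ₒ + Σ P·[anion]ᵢ) / (Σ P·[cation]ᵢ + Σ P·[anion]ₒ)]
Numerator = 1×6.33 + 0.059×145 = 14.88
Denominator = 1×135 + 0.059×13.1 = 135.8
Vm = 61.5 · log₁₀(0.10963) = 61.5 × (-0.9601) = -59.04 mV

-59 mV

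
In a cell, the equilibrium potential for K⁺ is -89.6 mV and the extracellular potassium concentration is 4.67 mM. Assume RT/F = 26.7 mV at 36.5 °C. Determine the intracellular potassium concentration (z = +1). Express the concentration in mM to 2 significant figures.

Nernst: E = (26.7/1) · ln([out]/[in]), so ln([out]/[in]) = -89.6 × 1 / 26.7 = -3.3558.
[out]/[in] = e^(-3.3558) = 0.03488.
[in] = 4.67 / 0.03488 = 133.9 mM.

130 mM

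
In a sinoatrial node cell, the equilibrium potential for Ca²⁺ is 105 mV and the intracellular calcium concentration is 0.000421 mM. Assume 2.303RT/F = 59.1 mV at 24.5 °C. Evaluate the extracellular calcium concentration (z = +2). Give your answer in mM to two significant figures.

Nernst: E = (59.1/2) · log₁₀([out]/[in]), so log₁₀([out]/[in]) = 105.0 × 2 / 59.1 = 3.5533.
[out]/[in] = 10^(3.5533) = 3575.
[out] = 3575 × 0.000421 = 1.505 mM.

1.5 mM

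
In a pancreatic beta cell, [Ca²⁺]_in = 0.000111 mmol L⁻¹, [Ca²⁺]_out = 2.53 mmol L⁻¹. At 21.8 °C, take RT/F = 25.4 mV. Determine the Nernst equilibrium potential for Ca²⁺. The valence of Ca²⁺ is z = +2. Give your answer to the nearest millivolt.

E = (25.4/z) · ln([Ca²⁺]_out/[Ca²⁺]_in) with z = +2.
= (25.4/2) · ln(2.53/0.000111) = 12.70 · ln(2.279e+04)
= 12.70 · (10.0342) = 127.43 mV

127 mV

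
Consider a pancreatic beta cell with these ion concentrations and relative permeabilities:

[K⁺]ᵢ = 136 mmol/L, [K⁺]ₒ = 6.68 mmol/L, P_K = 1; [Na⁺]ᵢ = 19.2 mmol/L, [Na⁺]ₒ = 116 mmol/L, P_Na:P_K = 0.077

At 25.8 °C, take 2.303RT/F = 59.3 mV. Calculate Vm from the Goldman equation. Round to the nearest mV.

Vm = 59.3 · log₁₀[(Σ P·[cation]ₒ + Σ P·[anion]ᵢ) / (Σ P·[cation]ᵢ + Σ P·[anion]ₒ)]
Numerator = 1×6.68 + 0.077×116 = 15.61
Denominator = 1×136 + 0.077×19.2 = 137.5
Vm = 59.3 · log₁₀(0.11356) = 59.3 × (-0.9448) = -56.03 mV

-56 mV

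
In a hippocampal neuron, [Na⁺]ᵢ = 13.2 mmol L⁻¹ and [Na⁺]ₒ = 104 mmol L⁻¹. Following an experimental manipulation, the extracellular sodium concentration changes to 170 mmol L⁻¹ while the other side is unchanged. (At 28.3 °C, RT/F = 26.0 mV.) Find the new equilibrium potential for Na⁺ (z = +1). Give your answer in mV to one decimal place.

After the shift: [Na⁺]_out = 170, [Na⁺]_in = 13.2 mmol L⁻¹.
E_new = (26.0/1)·ln(170/13.2) = 26.00 · (2.5556) = 66.45 mV

66.4 mV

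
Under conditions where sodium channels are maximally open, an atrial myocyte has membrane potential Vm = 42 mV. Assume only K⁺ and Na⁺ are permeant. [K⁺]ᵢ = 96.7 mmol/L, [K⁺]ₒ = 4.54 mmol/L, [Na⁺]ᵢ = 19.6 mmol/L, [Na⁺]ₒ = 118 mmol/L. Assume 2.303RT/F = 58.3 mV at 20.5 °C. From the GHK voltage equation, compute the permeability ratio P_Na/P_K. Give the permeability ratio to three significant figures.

33.5

Let α = P_Na/P_K. GHK: Vm = 58.3·log₁₀[(Kₒ + α·Naₒ)/(Kᵢ + α·Naᵢ)].
10^(Vm/58.3) = 10^(42.0/58.3) = 5.2531
So 5.2531·(Kᵢ + α·Naᵢ) = Kₒ + α·Naₒ → α = (5.2531·96.7 − 4.54) / (118.0 − 5.2531·19.6)
α = (508 − 4.54) / (118.0 − 103) = 503.4/15.04 = 33.47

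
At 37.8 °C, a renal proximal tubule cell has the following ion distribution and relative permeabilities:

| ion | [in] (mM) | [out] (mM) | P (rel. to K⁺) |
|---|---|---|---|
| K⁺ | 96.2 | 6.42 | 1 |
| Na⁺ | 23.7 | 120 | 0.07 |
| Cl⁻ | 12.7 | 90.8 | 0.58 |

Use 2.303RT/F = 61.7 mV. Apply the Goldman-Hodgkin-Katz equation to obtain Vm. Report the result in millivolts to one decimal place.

-51.3 mV

Vm = 61.7 · log₁₀[(Σ P·[cation]ₒ + Σ P·[anion]ᵢ) / (Σ P·[cation]ᵢ + Σ P·[anion]ₒ)]
Numerator = 1×6.42 + 0.07×120 + 0.58×12.7 = 22.19
Denominator = 1×96.2 + 0.07×23.7 + 0.58×90.8 = 150.5
Vm = 61.7 · log₁₀(0.14739) = 61.7 × (-0.8315) = -51.31 mV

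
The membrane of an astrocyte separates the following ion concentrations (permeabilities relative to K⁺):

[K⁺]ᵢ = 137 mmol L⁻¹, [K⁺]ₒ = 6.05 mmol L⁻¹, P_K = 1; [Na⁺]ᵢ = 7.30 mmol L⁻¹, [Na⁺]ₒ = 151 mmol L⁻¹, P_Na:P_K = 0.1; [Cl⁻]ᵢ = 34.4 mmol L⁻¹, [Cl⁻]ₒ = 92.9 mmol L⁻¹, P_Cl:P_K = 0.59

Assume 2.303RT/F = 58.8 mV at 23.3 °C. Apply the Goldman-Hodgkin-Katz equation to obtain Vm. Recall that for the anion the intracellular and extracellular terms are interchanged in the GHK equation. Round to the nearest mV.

-39 mV

Vm = 58.8 · log₁₀[(Σ P·[cation]ₒ + Σ P·[anion]ᵢ) / (Σ P·[cation]ᵢ + Σ P·[anion]ₒ)]
Numerator = 1×6.05 + 0.1×151 + 0.59×34.4 = 41.45
Denominator = 1×137 + 0.1×7.30 + 0.59×92.9 = 192.5
Vm = 58.8 · log₁₀(0.21526) = 58.8 × (-0.6670) = -39.22 mV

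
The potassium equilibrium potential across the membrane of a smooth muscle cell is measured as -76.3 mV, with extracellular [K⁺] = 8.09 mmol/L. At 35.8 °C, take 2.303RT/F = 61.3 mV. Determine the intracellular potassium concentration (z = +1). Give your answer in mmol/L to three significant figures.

Nernst: E = (61.3/1) · log₁₀([out]/[in]), so log₁₀([out]/[in]) = -76.3 × 1 / 61.3 = -1.2447.
[out]/[in] = 10^(-1.2447) = 0.05692.
[in] = 8.09 / 0.05692 = 142.1 mmol/L.

142 mmol/L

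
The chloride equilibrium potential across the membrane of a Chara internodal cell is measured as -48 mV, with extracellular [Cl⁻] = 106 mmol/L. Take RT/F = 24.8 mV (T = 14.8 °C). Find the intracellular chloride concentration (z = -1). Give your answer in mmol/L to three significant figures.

Nernst: E = (24.8/-1) · ln([out]/[in]), so ln([out]/[in]) = -48.0 × -1 / 24.8 = 1.9355.
[out]/[in] = e^(1.9355) = 6.927.
[in] = 106 / 6.927 = 15.3 mmol/L.

15.3 mmol/L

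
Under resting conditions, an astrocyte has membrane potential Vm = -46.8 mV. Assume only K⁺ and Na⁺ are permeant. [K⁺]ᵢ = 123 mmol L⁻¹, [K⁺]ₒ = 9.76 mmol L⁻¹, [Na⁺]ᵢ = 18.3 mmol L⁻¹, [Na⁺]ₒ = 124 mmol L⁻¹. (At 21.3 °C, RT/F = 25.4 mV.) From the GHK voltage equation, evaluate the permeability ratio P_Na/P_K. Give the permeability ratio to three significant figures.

Let α = P_Na/P_K. GHK: Vm = 25.4·ln[(Kₒ + α·Naₒ)/(Kᵢ + α·Naᵢ)].
e^(Vm/25.4) = e^(-46.8/25.4) = 0.15842
So 0.15842·(Kᵢ + α·Naᵢ) = Kₒ + α·Naₒ → α = (0.15842·123.0 − 9.76) / (124.0 − 0.15842·18.3)
α = (19.49 − 9.76) / (124.0 − 2.899) = 9.725/121.1 = 0.08031

0.0803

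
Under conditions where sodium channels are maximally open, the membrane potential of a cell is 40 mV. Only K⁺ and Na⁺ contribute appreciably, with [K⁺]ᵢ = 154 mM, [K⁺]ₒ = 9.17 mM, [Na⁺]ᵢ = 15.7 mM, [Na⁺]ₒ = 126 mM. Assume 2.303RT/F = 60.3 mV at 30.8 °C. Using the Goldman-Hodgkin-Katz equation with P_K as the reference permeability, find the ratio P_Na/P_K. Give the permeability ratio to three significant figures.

13.0

Let α = P_Na/P_K. GHK: Vm = 60.3·log₁₀[(Kₒ + α·Naₒ)/(Kᵢ + α·Naᵢ)].
10^(Vm/60.3) = 10^(40.0/60.3) = 4.6063
So 4.6063·(Kᵢ + α·Naᵢ) = Kₒ + α·Naₒ → α = (4.6063·154.0 − 9.17) / (126.0 − 4.6063·15.7)
α = (709.4 − 9.17) / (126.0 − 72.32) = 700.2/53.68 = 13.04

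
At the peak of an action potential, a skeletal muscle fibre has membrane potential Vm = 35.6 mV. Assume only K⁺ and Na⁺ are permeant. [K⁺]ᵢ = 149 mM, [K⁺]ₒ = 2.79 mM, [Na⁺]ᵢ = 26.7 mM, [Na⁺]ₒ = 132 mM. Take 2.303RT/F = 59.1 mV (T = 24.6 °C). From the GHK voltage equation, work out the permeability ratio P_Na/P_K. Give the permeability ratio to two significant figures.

Let α = P_Na/P_K. GHK: Vm = 59.1·log₁₀[(Kₒ + α·Naₒ)/(Kᵢ + α·Naᵢ)].
10^(Vm/59.1) = 10^(35.6/59.1) = 4.0028
So 4.0028·(Kᵢ + α·Naᵢ) = Kₒ + α·Naₒ → α = (4.0028·149.0 − 2.79) / (132.0 − 4.0028·26.7)
α = (596.4 − 2.79) / (132.0 − 106.9) = 593.6/25.12 = 23.63

24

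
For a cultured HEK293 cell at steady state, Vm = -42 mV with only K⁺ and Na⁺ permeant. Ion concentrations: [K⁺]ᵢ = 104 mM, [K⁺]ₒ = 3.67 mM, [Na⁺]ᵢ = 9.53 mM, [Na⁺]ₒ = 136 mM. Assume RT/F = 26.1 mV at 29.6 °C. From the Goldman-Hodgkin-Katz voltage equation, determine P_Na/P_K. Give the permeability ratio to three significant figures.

Let α = P_Na/P_K. GHK: Vm = 26.1·ln[(Kₒ + α·Naₒ)/(Kᵢ + α·Naᵢ)].
e^(Vm/26.1) = e^(-42.0/26.1) = 0.20005
So 0.20005·(Kᵢ + α·Naᵢ) = Kₒ + α·Naₒ → α = (0.20005·104.0 − 3.67) / (136.0 − 0.20005·9.53)
α = (20.81 − 3.67) / (136.0 − 1.906) = 17.14/134.1 = 0.1278

0.128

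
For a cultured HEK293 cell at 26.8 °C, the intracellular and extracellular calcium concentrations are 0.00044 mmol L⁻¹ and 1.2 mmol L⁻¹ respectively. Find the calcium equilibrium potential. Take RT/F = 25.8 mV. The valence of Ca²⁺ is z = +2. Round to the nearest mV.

102 mV

E = (25.8/z) · ln([Ca²⁺]_out/[Ca²⁺]_in) with z = +2.
= (25.8/2) · ln(1.2/0.00044) = 12.90 · ln(2727)
= 12.90 · (7.9111) = 102.05 mV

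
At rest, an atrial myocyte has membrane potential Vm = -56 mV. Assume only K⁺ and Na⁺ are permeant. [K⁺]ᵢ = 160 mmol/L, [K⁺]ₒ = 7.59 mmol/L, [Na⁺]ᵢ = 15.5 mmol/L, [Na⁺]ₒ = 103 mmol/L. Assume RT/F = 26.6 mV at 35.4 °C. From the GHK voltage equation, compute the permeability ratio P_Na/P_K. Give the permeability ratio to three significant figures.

Let α = P_Na/P_K. GHK: Vm = 26.6·ln[(Kₒ + α·Naₒ)/(Kᵢ + α·Naᵢ)].
e^(Vm/26.6) = e^(-56.0/26.6) = 0.12181
So 0.12181·(Kᵢ + α·Naᵢ) = Kₒ + α·Naₒ → α = (0.12181·160.0 − 7.59) / (103.0 − 0.12181·15.5)
α = (19.49 − 7.59) / (103.0 − 1.888) = 11.9/101.1 = 0.1177

0.118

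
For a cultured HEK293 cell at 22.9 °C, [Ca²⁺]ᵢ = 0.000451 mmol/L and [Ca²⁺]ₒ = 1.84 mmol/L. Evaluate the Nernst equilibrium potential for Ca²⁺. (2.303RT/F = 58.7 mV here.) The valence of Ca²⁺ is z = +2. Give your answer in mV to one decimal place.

106.0 mV

E = (58.7/z) · log₁₀([Ca²⁺]_out/[Ca²⁺]_in) with z = +2.
= (58.7/2) · log₁₀(1.84/0.000451) = 29.35 · log₁₀(4080)
= 29.35 · (3.6106) = 105.97 mV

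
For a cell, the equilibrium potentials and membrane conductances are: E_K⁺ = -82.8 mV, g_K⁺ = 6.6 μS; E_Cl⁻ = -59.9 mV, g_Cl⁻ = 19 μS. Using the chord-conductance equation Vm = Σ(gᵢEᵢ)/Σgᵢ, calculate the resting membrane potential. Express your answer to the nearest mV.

-66 mV

Σ gᵢEᵢ = 6.6·(-82.8) + 19·(-59.9) = -1684.58
Σ gᵢ = 6.6 + 19 = 25.6
Vm = -1684.58 / 25.6 = -65.80 mV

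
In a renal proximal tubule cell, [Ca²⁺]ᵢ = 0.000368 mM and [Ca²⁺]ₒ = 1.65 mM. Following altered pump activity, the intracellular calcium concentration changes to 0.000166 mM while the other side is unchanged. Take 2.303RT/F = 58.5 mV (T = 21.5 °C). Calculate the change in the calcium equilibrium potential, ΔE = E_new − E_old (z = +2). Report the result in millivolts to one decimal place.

10.1 mV

E_old = (58.5/2)·log₁₀(1.65/0.000368) = 106.81 mV
E_new = (58.5/2)·log₁₀(1.65/0.000166) = 116.92 mV
ΔE = 116.92 − (106.81) = 10.11 mV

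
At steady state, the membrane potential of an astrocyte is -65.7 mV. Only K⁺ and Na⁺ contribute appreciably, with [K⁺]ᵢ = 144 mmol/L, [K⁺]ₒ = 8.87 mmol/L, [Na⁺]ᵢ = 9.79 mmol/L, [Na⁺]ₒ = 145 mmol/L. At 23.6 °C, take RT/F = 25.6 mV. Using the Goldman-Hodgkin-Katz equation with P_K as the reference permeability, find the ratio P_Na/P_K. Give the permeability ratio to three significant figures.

Let α = P_Na/P_K. GHK: Vm = 25.6·ln[(Kₒ + α·Naₒ)/(Kᵢ + α·Naᵢ)].
e^(Vm/25.6) = e^(-65.7/25.6) = 0.076811
So 0.076811·(Kᵢ + α·Naᵢ) = Kₒ + α·Naₒ → α = (0.076811·144.0 − 8.87) / (145.0 − 0.076811·9.79)
α = (11.06 − 8.87) / (145.0 − 0.752) = 2.191/144.2 = 0.01519

0.0152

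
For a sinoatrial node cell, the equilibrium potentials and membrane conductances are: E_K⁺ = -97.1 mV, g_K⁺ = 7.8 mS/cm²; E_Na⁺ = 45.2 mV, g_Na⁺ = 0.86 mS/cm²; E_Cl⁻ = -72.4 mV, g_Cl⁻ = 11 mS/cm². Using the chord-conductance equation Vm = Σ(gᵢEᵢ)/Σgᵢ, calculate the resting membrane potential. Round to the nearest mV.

-77 mV

Σ gᵢEᵢ = 7.8·(-97.1) + 0.86·(45.2) + 11·(-72.4) = -1514.91
Σ gᵢ = 7.8 + 0.86 + 11 = 19.66
Vm = -1514.91 / 19.66 = -77.06 mV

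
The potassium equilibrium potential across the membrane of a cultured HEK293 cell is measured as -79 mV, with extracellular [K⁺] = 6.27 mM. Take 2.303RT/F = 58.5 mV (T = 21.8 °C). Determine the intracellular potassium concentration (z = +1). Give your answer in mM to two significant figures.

140 mM

Nernst: E = (58.5/1) · log₁₀([out]/[in]), so log₁₀([out]/[in]) = -79.0 × 1 / 58.5 = -1.3504.
[out]/[in] = 10^(-1.3504) = 0.04462.
[in] = 6.27 / 0.04462 = 140.5 mM.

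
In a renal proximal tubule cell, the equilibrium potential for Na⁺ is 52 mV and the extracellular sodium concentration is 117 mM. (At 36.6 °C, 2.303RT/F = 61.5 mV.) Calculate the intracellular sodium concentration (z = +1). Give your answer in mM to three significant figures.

16.7 mM

Nernst: E = (61.5/1) · log₁₀([out]/[in]), so log₁₀([out]/[in]) = 52.0 × 1 / 61.5 = 0.8455.
[out]/[in] = 10^(0.8455) = 7.007.
[in] = 117 / 7.007 = 16.7 mM.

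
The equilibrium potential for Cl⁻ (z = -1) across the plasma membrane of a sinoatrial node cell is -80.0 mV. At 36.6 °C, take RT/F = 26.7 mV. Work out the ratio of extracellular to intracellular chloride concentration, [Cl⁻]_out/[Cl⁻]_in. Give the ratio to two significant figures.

ln([out]/[in]) = E·z/(26.7) = -80.0 × -1 / 26.7 = 2.9963
[out]/[in] = e^(2.9963) = 20.01

20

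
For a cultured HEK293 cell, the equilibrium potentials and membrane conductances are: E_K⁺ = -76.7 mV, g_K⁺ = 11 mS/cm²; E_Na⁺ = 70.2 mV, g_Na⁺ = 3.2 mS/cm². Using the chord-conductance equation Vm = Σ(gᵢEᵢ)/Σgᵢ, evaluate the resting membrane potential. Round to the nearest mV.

-44 mV

Σ gᵢEᵢ = 11·(-76.7) + 3.2·(70.2) = -619.06
Σ gᵢ = 11 + 3.2 = 14.2
Vm = -619.06 / 14.2 = -43.60 mV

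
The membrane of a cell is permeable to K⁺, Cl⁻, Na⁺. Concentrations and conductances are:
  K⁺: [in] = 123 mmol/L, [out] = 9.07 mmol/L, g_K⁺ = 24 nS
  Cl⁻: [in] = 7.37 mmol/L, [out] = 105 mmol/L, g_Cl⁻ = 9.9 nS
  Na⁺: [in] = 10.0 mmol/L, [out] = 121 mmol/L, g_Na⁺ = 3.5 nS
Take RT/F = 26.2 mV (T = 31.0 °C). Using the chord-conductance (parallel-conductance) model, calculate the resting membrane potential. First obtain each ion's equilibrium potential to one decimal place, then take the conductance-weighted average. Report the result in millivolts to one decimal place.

-56.1 mV

E_K⁺ = (26.2/1)·ln(9.07/123) = -68.3 mV
E_Cl⁻ = (26.2/-1)·ln(105/7.37) = -69.6 mV
E_Na⁺ = (26.2/1)·ln(121/10.0) = 65.3 mV
Vm = (Σ gᵢEᵢ)/(Σ gᵢ) = (24·-68.3 + 9.9·-69.6 + 3.5·65.3) / (24 + 9.9 + 3.5)
= -2099.69 / 37.4 = -56.14 mV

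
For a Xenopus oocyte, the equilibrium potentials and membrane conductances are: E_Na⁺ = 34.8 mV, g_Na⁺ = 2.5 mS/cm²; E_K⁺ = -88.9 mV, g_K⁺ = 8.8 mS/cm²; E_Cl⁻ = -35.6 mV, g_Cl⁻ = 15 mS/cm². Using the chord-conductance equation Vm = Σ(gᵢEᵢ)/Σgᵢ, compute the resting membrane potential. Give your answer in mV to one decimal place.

-46.7 mV

Σ gᵢEᵢ = 2.5·(34.8) + 8.8·(-88.9) + 15·(-35.6) = -1229.32
Σ gᵢ = 2.5 + 8.8 + 15 = 26.3
Vm = -1229.32 / 26.3 = -46.74 mV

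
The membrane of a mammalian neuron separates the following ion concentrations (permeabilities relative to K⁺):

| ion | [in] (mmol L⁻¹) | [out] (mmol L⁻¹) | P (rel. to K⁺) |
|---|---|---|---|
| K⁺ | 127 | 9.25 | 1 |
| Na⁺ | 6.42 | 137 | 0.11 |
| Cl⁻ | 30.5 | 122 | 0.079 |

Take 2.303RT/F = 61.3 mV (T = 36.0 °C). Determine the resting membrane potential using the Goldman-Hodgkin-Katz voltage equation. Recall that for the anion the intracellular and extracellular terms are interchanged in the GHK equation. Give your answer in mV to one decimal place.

Vm = 61.3 · log₁₀[(Σ P·[cation]ₒ + Σ P·[anion]ᵢ) / (Σ P·[cation]ᵢ + Σ P·[anion]ₒ)]
Numerator = 1×9.25 + 0.11×137 + 0.079×30.5 = 26.73
Denominator = 1×127 + 0.11×6.42 + 0.079×122 = 137.3
Vm = 61.3 · log₁₀(0.19462) = 61.3 × (-0.7108) = -43.57 mV

-43.6 mV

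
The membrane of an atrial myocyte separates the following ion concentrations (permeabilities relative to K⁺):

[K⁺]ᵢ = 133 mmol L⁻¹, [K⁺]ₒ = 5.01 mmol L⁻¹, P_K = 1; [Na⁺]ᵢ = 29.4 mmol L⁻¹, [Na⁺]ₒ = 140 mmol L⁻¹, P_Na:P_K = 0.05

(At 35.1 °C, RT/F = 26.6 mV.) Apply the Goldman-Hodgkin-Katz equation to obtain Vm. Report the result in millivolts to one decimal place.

-64.3 mV

Vm = 26.6 · ln[(Σ P·[cation]ₒ + Σ P·[anion]ᵢ) / (Σ P·[cation]ᵢ + Σ P·[anion]ₒ)]
Numerator = 1×5.01 + 0.05×140 = 12.01
Denominator = 1×133 + 0.05×29.4 = 134.5
Vm = 26.6 · ln(0.089314) = 26.6 × (-2.4156) = -64.25 mV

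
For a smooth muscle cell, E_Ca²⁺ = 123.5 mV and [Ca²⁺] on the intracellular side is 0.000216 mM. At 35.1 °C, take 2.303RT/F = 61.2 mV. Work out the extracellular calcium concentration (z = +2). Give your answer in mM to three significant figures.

Nernst: E = (61.2/2) · log₁₀([out]/[in]), so log₁₀([out]/[in]) = 123.5 × 2 / 61.2 = 4.0359.
[out]/[in] = 10^(4.0359) = 1.086e+04.
[out] = 1.086e+04 × 0.000216 = 2.346 mM.

2.35 mM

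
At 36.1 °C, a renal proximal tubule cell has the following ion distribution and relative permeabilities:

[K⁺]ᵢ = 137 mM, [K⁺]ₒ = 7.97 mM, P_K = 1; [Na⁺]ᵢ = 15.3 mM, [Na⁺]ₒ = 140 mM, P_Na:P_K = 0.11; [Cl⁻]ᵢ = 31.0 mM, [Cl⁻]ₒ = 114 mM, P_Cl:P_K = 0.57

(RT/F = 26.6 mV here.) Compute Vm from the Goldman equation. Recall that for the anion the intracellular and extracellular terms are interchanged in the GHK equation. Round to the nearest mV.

-43 mV

Vm = 26.6 · ln[(Σ P·[cation]ₒ + Σ P·[anion]ᵢ) / (Σ P·[cation]ᵢ + Σ P·[anion]ₒ)]
Numerator = 1×7.97 + 0.11×140 + 0.57×31.0 = 41.04
Denominator = 1×137 + 0.11×15.3 + 0.57×114 = 203.7
Vm = 26.6 · ln(0.20151) = 26.6 × (-1.6019) = -42.61 mV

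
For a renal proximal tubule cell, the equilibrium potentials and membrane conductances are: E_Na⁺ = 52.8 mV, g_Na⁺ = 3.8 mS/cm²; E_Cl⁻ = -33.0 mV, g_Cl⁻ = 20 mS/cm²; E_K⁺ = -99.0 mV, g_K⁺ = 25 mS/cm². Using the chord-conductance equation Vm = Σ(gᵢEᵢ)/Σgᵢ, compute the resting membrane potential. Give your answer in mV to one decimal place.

-60.1 mV

Σ gᵢEᵢ = 3.8·(52.8) + 20·(-33.0) + 25·(-99.0) = -2934.36
Σ gᵢ = 3.8 + 20 + 25 = 48.8
Vm = -2934.36 / 48.8 = -60.13 mV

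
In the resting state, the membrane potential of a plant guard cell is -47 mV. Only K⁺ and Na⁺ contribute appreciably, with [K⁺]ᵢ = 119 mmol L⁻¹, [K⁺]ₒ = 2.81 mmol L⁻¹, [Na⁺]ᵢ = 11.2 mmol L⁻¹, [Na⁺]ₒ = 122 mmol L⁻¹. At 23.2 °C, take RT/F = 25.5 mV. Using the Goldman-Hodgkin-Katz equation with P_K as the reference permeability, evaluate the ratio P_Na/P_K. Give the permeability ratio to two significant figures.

Let α = P_Na/P_K. GHK: Vm = 25.5·ln[(Kₒ + α·Naₒ)/(Kᵢ + α·Naᵢ)].
e^(Vm/25.5) = e^(-47.0/25.5) = 0.15832
So 0.15832·(Kᵢ + α·Naᵢ) = Kₒ + α·Naₒ → α = (0.15832·119.0 − 2.81) / (122.0 − 0.15832·11.2)
α = (18.84 − 2.81) / (122.0 − 1.773) = 16.03/120.2 = 0.1333

0.13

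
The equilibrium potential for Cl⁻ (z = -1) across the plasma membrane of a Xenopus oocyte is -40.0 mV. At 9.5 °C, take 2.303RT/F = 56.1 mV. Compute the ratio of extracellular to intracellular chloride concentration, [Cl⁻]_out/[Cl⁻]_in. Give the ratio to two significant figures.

log₁₀([out]/[in]) = E·z/(56.1) = -40.0 × -1 / 56.1 = 0.7130
[out]/[in] = 10^(0.7130) = 5.164

5.2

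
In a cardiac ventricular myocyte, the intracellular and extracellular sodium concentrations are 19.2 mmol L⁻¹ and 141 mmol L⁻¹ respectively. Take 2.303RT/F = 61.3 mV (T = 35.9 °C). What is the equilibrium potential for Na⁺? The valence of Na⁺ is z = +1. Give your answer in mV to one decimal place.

53.1 mV

E = (61.3/z) · log₁₀([Na⁺]_out/[Na⁺]_in) with z = +1.
= (61.3/1) · log₁₀(141/19.2) = 61.30 · log₁₀(7.344)
= 61.30 · (0.8659) = 53.08 mV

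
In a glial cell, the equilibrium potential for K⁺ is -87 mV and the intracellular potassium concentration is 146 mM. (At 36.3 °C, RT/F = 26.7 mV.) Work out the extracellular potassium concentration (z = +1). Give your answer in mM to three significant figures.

5.61 mM

Nernst: E = (26.7/1) · ln([out]/[in]), so ln([out]/[in]) = -87.0 × 1 / 26.7 = -3.2584.
[out]/[in] = e^(-3.2584) = 0.03845.
[out] = 0.03845 × 146 = 5.614 mM.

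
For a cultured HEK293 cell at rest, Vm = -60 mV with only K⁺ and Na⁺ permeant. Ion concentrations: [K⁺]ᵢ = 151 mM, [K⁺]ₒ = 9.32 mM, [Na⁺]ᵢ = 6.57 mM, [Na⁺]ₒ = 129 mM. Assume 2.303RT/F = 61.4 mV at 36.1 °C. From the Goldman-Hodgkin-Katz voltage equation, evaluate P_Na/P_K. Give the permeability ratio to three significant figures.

Let α = P_Na/P_K. GHK: Vm = 61.4·log₁₀[(Kₒ + α·Naₒ)/(Kᵢ + α·Naᵢ)].
10^(Vm/61.4) = 10^(-60.0/61.4) = 0.10539
So 0.10539·(Kᵢ + α·Naᵢ) = Kₒ + α·Naₒ → α = (0.10539·151.0 − 9.32) / (129.0 − 0.10539·6.57)
α = (15.91 − 9.32) / (129.0 − 0.6924) = 6.594/128.3 = 0.05139

0.0514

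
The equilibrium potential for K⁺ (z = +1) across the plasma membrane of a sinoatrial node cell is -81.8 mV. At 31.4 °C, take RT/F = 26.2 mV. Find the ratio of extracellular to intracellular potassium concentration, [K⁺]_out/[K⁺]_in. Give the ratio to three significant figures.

0.0441

ln([out]/[in]) = E·z/(26.2) = -81.8 × 1 / 26.2 = -3.1221
[out]/[in] = e^(-3.1221) = 0.04406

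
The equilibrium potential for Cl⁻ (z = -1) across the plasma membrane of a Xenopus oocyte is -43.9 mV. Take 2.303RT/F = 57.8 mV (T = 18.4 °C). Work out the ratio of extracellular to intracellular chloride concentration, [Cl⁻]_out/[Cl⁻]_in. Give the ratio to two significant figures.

5.7

log₁₀([out]/[in]) = E·z/(57.8) = -43.9 × -1 / 57.8 = 0.7595
[out]/[in] = 10^(0.7595) = 5.748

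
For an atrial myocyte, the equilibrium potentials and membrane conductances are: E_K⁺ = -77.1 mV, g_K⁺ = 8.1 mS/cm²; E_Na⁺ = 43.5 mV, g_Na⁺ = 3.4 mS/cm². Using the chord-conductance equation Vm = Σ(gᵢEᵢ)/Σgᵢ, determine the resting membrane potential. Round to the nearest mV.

Σ gᵢEᵢ = 8.1·(-77.1) + 3.4·(43.5) = -476.61
Σ gᵢ = 8.1 + 3.4 = 11.5
Vm = -476.61 / 11.5 = -41.44 mV

-41 mV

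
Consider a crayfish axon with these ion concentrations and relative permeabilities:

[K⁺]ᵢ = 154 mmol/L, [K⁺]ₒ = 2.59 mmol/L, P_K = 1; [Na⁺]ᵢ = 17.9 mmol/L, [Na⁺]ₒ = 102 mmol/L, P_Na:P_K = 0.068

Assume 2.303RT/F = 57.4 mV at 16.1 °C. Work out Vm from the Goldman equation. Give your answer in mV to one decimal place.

Vm = 57.4 · log₁₀[(Σ P·[cation]ₒ + Σ P·[anion]ᵢ) / (Σ P·[cation]ᵢ + Σ P·[anion]ₒ)]
Numerator = 1×2.59 + 0.068×102 = 9.526
Denominator = 1×154 + 0.068×17.9 = 155.2
Vm = 57.4 · log₁₀(0.061372) = 57.4 × (-1.2120) = -69.57 mV

-69.6 mV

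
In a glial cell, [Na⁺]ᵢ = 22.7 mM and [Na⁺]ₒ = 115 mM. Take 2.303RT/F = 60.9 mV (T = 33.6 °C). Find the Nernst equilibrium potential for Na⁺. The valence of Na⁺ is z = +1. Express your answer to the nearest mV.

E = (60.9/z) · log₁₀([Na⁺]_out/[Na⁺]_in) with z = +1.
= (60.9/1) · log₁₀(115/22.7) = 60.90 · log₁₀(5.066)
= 60.90 · (0.7047) = 42.91 mV

43 mV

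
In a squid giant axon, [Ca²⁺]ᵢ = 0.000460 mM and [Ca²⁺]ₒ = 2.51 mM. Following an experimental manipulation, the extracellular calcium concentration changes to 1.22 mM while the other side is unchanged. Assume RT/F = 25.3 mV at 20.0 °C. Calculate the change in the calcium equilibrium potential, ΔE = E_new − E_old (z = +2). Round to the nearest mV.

E_old = (25.3/2)·ln(2.51/0.000460) = 108.85 mV
E_new = (25.3/2)·ln(1.22/0.000460) = 99.72 mV
ΔE = 99.72 − (108.85) = -9.13 mV

-9 mV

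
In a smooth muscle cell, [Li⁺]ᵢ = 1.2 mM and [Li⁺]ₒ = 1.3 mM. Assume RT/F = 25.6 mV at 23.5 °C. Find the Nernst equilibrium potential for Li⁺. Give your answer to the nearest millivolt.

2 mV

E = (25.6/z) · ln([Li⁺]_out/[Li⁺]_in) with z = +1.
= (25.6/1) · ln(1.3/1.2) = 25.60 · ln(1.083)
= 25.60 · (0.0800) = 2.05 mV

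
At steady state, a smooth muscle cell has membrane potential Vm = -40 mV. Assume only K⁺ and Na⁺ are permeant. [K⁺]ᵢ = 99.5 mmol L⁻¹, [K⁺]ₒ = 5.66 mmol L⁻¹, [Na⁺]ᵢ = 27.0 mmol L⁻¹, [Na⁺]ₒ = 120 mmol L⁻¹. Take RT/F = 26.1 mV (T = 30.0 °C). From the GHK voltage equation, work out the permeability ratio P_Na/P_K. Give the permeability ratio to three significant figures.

Let α = P_Na/P_K. GHK: Vm = 26.1·ln[(Kₒ + α·Naₒ)/(Kᵢ + α·Naᵢ)].
e^(Vm/26.1) = e^(-40.0/26.1) = 0.21598
So 0.21598·(Kᵢ + α·Naᵢ) = Kₒ + α·Naₒ → α = (0.21598·99.5 − 5.66) / (120.0 − 0.21598·27.0)
α = (21.49 − 5.66) / (120.0 − 5.831) = 15.83/114.2 = 0.1387

0.139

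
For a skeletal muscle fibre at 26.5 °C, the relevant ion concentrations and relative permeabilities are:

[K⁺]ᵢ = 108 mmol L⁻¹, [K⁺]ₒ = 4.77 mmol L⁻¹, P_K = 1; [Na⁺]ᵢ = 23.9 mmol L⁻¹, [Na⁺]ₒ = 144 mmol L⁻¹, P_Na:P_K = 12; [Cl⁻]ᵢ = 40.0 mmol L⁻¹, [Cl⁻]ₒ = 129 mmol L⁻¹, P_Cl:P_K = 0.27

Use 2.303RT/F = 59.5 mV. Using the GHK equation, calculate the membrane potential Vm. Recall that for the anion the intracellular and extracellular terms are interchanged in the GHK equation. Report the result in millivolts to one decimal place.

Vm = 59.5 · log₁₀[(Σ P·[cation]ₒ + Σ P·[anion]ᵢ) / (Σ P·[cation]ᵢ + Σ P·[anion]ₒ)]
Numerator = 1×4.77 + 12×144 + 0.27×40.0 = 1744
Denominator = 1×108 + 12×23.9 + 0.27×129 = 429.6
Vm = 59.5 · log₁₀(4.0583) = 59.5 × (0.6083) = 36.20 mV

36.2 mV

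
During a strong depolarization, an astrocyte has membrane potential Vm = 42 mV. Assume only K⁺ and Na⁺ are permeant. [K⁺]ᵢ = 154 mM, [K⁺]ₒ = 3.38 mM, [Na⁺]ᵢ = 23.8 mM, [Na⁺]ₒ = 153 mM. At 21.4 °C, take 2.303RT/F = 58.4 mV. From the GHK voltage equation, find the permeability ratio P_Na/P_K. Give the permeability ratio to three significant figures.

Let α = P_Na/P_K. GHK: Vm = 58.4·log₁₀[(Kₒ + α·Naₒ)/(Kᵢ + α·Naᵢ)].
10^(Vm/58.4) = 10^(42.0/58.4) = 5.2382
So 5.2382·(Kᵢ + α·Naᵢ) = Kₒ + α·Naₒ → α = (5.2382·154.0 − 3.38) / (153.0 − 5.2382·23.8)
α = (806.7 − 3.38) / (153.0 − 124.7) = 803.3/28.33 = 28.35

28.4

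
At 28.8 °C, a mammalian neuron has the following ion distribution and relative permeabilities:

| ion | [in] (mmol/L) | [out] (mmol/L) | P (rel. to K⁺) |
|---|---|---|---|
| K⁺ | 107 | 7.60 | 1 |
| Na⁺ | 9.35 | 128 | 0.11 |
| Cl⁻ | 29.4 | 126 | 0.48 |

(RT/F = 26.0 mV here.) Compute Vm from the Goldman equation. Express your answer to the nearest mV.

-40 mV

Vm = 26.0 · ln[(Σ P·[cation]ₒ + Σ P·[anion]ᵢ) / (Σ P·[cation]ᵢ + Σ P·[anion]ₒ)]
Numerator = 1×7.60 + 0.11×128 + 0.48×29.4 = 35.79
Denominator = 1×107 + 0.11×9.35 + 0.48×126 = 168.5
Vm = 26.0 · ln(0.2124) = 26.0 × (-1.5493) = -40.28 mV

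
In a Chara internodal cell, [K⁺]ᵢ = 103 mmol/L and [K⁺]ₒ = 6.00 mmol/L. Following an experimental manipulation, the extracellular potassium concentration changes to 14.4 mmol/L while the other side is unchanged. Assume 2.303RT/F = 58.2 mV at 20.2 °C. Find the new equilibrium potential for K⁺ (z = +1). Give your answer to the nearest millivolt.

-50 mV

After the shift: [K⁺]_out = 14.4, [K⁺]_in = 103 mmol/L.
E_new = (58.2/1)·log₁₀(14.4/103) = 58.20 · (-0.8545) = -49.73 mV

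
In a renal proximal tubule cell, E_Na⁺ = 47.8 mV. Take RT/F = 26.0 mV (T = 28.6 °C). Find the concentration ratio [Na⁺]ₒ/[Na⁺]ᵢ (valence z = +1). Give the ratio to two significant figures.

ln([out]/[in]) = E·z/(26.0) = 47.8 × 1 / 26.0 = 1.8385
[out]/[in] = e^(1.8385) = 6.287

6.3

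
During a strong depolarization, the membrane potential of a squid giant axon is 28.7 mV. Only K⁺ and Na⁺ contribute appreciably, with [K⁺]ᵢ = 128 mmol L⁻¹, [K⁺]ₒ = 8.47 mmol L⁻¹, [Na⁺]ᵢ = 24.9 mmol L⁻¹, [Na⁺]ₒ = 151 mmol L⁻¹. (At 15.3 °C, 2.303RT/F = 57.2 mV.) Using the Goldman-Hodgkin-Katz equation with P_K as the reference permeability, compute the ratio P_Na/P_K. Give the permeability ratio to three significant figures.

Let α = P_Na/P_K. GHK: Vm = 57.2·log₁₀[(Kₒ + α·Naₒ)/(Kᵢ + α·Naᵢ)].
10^(Vm/57.2) = 10^(28.7/57.2) = 3.175
So 3.175·(Kᵢ + α·Naᵢ) = Kₒ + α·Naₒ → α = (3.175·128.0 − 8.47) / (151.0 − 3.175·24.9)
α = (406.4 − 8.47) / (151.0 − 79.06) = 397.9/71.94 = 5.531

5.53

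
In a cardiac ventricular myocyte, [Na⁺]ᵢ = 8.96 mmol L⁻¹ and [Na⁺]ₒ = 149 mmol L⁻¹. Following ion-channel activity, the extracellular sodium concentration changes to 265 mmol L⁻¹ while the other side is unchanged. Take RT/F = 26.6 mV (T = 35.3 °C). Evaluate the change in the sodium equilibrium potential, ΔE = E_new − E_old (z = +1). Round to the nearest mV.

15 mV

E_old = (26.6/1)·ln(149/8.96) = 74.78 mV
E_new = (26.6/1)·ln(265/8.96) = 90.09 mV
ΔE = 90.09 − (74.78) = 15.32 mV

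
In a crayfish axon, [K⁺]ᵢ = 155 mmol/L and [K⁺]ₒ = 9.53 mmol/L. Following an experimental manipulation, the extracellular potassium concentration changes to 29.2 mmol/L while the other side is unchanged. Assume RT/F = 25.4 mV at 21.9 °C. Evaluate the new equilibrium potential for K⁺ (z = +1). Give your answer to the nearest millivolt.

After the shift: [K⁺]_out = 29.2, [K⁺]_in = 155 mmol/L.
E_new = (25.4/1)·ln(29.2/155) = 25.40 · (-1.6693) = -42.40 mV

-42 mV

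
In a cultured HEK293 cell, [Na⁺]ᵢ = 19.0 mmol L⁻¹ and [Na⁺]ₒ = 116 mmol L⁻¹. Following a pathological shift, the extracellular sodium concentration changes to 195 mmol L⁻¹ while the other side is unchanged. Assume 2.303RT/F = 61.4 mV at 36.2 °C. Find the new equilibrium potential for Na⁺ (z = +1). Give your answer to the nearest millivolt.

62 mV

After the shift: [Na⁺]_out = 195, [Na⁺]_in = 19.0 mmol L⁻¹.
E_new = (61.4/1)·log₁₀(195/19.0) = 61.40 · (1.0113) = 62.09 mV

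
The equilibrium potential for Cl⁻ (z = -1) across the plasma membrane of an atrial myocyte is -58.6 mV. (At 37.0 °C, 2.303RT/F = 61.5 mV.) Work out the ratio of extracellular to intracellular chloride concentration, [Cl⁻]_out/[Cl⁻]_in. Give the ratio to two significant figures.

9.0

log₁₀([out]/[in]) = E·z/(61.5) = -58.6 × -1 / 61.5 = 0.9528
[out]/[in] = 10^(0.9528) = 8.971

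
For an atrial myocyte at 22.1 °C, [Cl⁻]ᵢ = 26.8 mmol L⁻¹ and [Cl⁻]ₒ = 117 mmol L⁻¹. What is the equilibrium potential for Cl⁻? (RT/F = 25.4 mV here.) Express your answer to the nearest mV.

-37 mV

E = (25.4/z) · ln([Cl⁻]_out/[Cl⁻]_in) with z = -1.
For an anion, dividing by z = -1 reverses the sign.
= (25.4/-1) · ln(117/26.8) = -25.40 · ln(4.366)
= -25.40 · (1.4738) = -37.43 mV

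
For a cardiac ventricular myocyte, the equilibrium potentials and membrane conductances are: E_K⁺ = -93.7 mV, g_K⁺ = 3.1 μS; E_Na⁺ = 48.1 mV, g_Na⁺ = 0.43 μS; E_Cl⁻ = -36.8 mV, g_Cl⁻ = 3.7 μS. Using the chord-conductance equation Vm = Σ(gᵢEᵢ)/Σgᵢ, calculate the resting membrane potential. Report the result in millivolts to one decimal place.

Σ gᵢEᵢ = 3.1·(-93.7) + 0.43·(48.1) + 3.7·(-36.8) = -405.95
Σ gᵢ = 3.1 + 0.43 + 3.7 = 7.23
Vm = -405.95 / 7.23 = -56.15 mV

-56.1 mV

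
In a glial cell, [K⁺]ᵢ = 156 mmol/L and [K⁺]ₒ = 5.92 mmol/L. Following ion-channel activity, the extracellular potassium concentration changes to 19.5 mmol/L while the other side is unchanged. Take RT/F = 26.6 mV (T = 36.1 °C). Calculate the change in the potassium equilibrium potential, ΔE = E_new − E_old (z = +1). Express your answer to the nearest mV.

E_old = (26.6/1)·ln(5.92/156) = -87.02 mV
E_new = (26.6/1)·ln(19.5/156) = -55.31 mV
ΔE = -55.31 − (-87.02) = 31.71 mV

32 mV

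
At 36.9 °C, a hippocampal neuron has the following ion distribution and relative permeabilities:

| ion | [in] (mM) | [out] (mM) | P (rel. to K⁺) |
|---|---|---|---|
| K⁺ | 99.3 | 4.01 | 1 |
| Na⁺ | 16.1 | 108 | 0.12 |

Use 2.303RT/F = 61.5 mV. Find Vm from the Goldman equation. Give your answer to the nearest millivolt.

Vm = 61.5 · log₁₀[(Σ P·[cation]ₒ + Σ P·[anion]ᵢ) / (Σ P·[cation]ᵢ + Σ P·[anion]ₒ)]
Numerator = 1×4.01 + 0.12×108 = 16.97
Denominator = 1×99.3 + 0.12×16.1 = 101.2
Vm = 61.5 · log₁₀(0.16763) = 61.5 × (-0.7756) = -47.70 mV

-48 mV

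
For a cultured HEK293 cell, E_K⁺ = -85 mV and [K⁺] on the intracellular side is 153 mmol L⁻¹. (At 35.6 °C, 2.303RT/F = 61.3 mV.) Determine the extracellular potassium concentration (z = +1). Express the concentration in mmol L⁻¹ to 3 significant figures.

Nernst: E = (61.3/1) · log₁₀([out]/[in]), so log₁₀([out]/[in]) = -85.0 × 1 / 61.3 = -1.3866.
[out]/[in] = 10^(-1.3866) = 0.04106.
[out] = 0.04106 × 153 = 6.282 mmol L⁻¹.

6.28 mmol L⁻¹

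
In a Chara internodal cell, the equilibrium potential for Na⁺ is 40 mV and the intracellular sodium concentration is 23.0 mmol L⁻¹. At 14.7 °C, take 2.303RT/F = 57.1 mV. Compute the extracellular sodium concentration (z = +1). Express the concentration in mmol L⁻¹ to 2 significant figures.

Nernst: E = (57.1/1) · log₁₀([out]/[in]), so log₁₀([out]/[in]) = 40.0 × 1 / 57.1 = 0.7005.
[out]/[in] = 10^(0.7005) = 5.018.
[out] = 5.018 × 23.0 = 115.4 mmol L⁻¹.

120 mmol L⁻¹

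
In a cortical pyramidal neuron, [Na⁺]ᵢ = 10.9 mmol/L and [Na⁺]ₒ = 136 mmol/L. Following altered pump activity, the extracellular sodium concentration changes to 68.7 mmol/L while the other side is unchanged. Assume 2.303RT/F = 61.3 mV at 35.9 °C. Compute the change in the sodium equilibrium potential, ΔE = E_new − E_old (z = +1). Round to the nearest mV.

E_old = (61.3/1)·log₁₀(136/10.9) = 67.19 mV
E_new = (61.3/1)·log₁₀(68.7/10.9) = 49.01 mV
ΔE = 49.01 − (67.19) = -18.18 mV

-18 mV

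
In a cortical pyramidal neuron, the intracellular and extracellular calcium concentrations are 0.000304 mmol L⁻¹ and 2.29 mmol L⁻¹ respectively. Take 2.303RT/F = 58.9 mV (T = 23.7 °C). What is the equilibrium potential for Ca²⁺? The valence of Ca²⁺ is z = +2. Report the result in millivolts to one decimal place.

E = (58.9/z) · log₁₀([Ca²⁺]_out/[Ca²⁺]_in) with z = +2.
= (58.9/2) · log₁₀(2.29/0.000304) = 29.45 · log₁₀(7533)
= 29.45 · (3.8770) = 114.18 mV

114.2 mV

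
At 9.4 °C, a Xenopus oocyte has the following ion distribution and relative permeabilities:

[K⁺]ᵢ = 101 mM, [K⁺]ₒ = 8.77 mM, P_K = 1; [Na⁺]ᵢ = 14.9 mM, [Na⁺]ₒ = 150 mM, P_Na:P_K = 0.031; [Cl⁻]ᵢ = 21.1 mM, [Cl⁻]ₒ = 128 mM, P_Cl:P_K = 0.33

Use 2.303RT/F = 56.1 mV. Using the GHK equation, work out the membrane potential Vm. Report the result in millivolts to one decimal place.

Vm = 56.1 · log₁₀[(Σ P·[cation]ₒ + Σ P·[anion]ᵢ) / (Σ P·[cation]ᵢ + Σ P·[anion]ₒ)]
Numerator = 1×8.77 + 0.031×150 + 0.33×21.1 = 20.38
Denominator = 1×101 + 0.031×14.9 + 0.33×128 = 143.7
Vm = 56.1 · log₁₀(0.14184) = 56.1 × (-0.8482) = -47.58 mV

-47.6 mV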